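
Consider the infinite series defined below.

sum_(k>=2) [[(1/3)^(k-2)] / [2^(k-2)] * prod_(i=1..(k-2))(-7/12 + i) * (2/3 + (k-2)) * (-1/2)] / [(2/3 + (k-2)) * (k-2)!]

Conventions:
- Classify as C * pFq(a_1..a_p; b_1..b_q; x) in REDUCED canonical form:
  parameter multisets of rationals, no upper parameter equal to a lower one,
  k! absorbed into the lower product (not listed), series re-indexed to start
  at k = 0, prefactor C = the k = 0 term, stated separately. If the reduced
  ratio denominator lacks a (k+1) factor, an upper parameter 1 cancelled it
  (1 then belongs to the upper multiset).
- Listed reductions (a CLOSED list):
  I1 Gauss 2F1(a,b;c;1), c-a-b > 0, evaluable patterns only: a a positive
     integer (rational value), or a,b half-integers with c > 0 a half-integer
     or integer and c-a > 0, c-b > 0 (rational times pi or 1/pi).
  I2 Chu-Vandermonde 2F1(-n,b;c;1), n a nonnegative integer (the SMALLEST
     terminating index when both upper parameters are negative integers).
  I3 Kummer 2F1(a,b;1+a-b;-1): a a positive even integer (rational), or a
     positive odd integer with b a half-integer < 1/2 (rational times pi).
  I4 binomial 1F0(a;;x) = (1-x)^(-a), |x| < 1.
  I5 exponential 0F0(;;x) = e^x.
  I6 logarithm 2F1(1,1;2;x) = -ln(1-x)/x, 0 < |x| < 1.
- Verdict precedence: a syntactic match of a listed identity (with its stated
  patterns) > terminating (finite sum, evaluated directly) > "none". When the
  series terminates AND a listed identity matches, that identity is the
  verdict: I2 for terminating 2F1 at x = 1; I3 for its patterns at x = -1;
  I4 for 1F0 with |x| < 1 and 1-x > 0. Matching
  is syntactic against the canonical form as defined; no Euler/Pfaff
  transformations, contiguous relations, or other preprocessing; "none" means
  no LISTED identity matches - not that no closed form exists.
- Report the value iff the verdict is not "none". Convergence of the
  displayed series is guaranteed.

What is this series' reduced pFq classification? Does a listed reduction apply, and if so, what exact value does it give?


Classification (C = -1/2): 1F0 with upper {5/12}, lower {-}, argument x = 1/6. Verdict: this is binomial (I4) (the 1F0 binomial series: exponent -5/12, x = 1/6). Value: (-1/2) * (5/6)^(-5/12).

Key step: from the first term -1/2: striking the common factor k + 2/3 reduces the term (C = -1/2).
Term ratio: r(k) = (1/6) * (k+5/12) / [(k+1)] - rational; roots negated = parameters, x = (1/6), C = -1/2.


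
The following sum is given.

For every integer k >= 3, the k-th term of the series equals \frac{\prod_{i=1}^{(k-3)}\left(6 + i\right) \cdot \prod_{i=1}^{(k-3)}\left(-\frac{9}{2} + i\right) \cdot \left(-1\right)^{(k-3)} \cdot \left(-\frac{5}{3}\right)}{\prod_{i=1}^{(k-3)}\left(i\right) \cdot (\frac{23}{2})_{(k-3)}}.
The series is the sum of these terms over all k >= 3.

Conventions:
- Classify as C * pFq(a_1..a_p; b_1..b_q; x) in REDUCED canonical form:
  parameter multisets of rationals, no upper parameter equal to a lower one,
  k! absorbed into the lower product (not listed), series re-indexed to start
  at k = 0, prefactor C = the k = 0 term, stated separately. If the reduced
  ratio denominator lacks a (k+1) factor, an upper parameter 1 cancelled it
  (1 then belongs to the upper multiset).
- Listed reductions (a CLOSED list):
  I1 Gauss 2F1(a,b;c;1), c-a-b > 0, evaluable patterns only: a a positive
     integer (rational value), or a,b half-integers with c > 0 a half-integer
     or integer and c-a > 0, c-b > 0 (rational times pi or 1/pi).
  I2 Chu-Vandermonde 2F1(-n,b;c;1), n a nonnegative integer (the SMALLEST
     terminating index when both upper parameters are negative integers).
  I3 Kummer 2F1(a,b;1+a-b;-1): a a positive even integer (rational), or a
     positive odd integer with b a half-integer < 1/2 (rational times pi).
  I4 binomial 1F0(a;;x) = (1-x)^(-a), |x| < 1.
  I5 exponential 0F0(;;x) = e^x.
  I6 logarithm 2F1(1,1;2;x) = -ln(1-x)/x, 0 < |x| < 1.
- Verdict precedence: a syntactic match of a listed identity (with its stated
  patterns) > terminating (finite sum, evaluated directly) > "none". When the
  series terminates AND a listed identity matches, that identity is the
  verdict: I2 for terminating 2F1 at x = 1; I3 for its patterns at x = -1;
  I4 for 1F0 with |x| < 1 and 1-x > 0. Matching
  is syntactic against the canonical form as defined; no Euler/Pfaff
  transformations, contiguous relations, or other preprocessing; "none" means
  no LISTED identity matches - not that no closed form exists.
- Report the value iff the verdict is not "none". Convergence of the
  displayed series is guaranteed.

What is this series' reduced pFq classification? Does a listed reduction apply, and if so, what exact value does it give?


With C = -\frac{5}{3}: the canonical form is 2F1(-\frac{7}{2}, 7; \frac{23}{2}; -1). Verdict: the Kummer evaluation I3 fires (x = -1; c = \frac{23}{2} equals 1+a-b for upper {-\frac{7}{2}, 7}: listed pattern). Its exact value is \left(-\frac{24249225}{8388608}\right) \cdot \pi.

Key observation: t_0 = -\frac{5}{3} here, and the running product (prefactor -5/3) telescopes to a rising factorial.
Step ratio: r(k) = -1 * (k-\frac{7}{2}) (k+7) / [(k+\frac{23}{2}) (k+1)] - rational in k, leading ratio -1; with t_0 = -\frac{5}{3}, classification follows.


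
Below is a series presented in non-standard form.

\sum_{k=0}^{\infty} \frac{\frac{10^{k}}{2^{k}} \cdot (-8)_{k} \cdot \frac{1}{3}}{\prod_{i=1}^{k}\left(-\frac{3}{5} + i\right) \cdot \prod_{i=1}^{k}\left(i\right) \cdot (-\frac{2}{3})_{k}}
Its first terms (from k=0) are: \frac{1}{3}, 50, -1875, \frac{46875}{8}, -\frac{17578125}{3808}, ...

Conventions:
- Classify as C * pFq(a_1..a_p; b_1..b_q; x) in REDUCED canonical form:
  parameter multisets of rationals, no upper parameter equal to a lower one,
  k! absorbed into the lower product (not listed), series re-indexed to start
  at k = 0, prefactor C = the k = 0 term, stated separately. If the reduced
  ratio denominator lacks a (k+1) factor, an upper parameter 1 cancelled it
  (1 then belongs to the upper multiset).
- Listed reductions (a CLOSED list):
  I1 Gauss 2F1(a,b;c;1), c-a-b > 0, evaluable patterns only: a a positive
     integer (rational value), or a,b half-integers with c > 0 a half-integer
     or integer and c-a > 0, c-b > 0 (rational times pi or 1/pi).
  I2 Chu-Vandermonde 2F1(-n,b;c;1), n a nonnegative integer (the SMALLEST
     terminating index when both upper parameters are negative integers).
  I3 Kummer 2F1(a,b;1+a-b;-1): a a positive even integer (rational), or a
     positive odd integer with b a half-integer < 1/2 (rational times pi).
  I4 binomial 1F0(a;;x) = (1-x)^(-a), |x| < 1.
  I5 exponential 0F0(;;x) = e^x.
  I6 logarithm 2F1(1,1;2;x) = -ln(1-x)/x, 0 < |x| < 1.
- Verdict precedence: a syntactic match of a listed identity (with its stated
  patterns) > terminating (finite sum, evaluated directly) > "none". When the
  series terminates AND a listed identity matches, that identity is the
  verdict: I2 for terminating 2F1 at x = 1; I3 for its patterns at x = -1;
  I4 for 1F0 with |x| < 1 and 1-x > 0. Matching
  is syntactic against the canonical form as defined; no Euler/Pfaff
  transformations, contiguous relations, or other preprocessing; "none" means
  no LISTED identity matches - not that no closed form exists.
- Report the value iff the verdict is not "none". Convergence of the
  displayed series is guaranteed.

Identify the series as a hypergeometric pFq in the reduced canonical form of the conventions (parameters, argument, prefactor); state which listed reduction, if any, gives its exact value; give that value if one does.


This is \frac{1}{3} * 1F2(-8; -\frac{2}{3}, \frac{2}{5}; 5) in reduced canonical form. Verdict: terminating - upper parameter -8 makes this a finite sum (last index 8), evaluated exactly. Its exact value is \frac{18064191903876779}{32928166182912}.

Structural cue: with t_0 = \frac{1}{3}, the two k-th powers (prefactor 1/3) combine into one argument.
Adjacent-term ratio: r(k) = 5 * (k-8) / [(k-\frac{2}{3}) (k+\frac{2}{5}) (k+1)] ; factor over Q: parameters, x = 5, and C = \frac{1}{3}.


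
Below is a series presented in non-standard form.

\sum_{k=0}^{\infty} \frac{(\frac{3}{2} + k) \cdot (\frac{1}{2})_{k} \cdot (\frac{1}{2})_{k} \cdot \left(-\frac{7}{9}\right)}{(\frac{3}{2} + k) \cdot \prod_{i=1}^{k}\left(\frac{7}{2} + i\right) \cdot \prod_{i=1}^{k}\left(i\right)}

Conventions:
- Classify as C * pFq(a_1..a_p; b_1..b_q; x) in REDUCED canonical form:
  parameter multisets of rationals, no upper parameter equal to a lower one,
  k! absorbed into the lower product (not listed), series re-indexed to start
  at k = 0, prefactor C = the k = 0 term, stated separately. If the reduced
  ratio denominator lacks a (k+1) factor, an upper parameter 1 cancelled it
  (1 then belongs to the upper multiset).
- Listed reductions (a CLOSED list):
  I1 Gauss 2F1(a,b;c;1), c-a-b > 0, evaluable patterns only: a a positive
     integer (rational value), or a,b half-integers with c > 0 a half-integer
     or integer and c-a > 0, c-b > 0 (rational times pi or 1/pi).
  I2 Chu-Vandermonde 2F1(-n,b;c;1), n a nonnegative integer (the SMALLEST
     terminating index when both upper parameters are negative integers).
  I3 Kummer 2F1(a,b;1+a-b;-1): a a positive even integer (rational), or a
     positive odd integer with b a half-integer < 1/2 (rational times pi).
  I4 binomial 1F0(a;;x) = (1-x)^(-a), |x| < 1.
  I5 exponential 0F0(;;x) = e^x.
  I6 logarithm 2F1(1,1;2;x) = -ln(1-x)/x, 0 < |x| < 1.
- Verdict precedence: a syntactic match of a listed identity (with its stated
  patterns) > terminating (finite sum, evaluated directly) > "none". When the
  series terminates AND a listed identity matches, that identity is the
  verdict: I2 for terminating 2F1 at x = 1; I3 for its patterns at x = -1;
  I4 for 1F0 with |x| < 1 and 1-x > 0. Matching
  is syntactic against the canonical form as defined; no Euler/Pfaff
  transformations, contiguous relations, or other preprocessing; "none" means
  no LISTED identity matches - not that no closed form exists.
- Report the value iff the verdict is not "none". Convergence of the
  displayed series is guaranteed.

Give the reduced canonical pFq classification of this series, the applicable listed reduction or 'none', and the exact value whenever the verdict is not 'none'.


With C = -\frac{7}{9}: the canonical form is 2F1(\frac{1}{2}, \frac{1}{2}; \frac{9}{2}; 1). Verdict: this is Gauss's theorem I1 (half-integer case) (x = 1; upper {\frac{1}{2}, \frac{1}{2}} half-integers, c = \frac{9}{2} in the evaluable pattern). Sum: \left(-\frac{1225}{4608}\right) \cdot \pi.

The tell: x = 1 and the lower running product (C = -7/9, x = 1) is a rising factorial.
Term ratio: r(k) = 1 * (k+\frac{1}{2}) (k+\frac{1}{2}) / [(k+\frac{9}{2}) (k+1)] - rational in k, leading ratio 1; with t_0 = -\frac{7}{9}, classification follows.


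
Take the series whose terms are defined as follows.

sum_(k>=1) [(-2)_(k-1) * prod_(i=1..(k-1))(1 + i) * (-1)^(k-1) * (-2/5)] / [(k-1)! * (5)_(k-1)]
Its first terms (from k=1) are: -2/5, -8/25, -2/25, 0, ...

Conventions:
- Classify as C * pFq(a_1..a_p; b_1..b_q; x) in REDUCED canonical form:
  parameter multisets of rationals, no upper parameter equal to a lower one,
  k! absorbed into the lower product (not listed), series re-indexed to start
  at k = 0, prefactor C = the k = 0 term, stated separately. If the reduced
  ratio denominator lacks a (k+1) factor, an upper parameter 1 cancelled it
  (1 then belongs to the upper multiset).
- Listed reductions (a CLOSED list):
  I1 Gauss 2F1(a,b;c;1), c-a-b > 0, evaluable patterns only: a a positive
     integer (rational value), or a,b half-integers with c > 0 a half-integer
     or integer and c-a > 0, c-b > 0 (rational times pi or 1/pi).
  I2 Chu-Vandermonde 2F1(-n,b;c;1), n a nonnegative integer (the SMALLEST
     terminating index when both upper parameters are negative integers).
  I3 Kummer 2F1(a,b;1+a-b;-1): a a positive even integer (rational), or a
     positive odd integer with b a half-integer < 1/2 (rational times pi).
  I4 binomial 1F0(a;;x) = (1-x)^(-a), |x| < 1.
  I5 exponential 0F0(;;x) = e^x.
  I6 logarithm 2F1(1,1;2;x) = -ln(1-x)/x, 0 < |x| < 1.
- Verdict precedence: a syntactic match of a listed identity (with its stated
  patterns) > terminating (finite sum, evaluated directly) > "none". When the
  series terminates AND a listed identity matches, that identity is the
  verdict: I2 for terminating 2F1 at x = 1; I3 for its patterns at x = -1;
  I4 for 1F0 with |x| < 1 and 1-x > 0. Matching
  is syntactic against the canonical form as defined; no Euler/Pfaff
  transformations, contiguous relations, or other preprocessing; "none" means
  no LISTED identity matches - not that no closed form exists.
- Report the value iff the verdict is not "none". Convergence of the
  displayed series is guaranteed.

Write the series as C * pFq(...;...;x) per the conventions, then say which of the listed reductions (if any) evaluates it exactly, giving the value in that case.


First insight: from the first term -2/5: the running product (prefactor -2/5) telescopes to a rising factorial.
Adjacent-term ratio: r(k) = (-1) * (k-2) (k+2) / [(k+5) (k+1)] - rational; roots negated = parameters, x = (-1), C = -2/5.

Canonical form: C = -2/5 times 2F1 with upper {-2, 2}, lower {5}, x = -1. Verdict (x = -1): the Kummer evaluation I3 applies (x = -1; c = 5 equals 1+a-b for upper {-2, 2}: listed pattern). Sum: -4/5.


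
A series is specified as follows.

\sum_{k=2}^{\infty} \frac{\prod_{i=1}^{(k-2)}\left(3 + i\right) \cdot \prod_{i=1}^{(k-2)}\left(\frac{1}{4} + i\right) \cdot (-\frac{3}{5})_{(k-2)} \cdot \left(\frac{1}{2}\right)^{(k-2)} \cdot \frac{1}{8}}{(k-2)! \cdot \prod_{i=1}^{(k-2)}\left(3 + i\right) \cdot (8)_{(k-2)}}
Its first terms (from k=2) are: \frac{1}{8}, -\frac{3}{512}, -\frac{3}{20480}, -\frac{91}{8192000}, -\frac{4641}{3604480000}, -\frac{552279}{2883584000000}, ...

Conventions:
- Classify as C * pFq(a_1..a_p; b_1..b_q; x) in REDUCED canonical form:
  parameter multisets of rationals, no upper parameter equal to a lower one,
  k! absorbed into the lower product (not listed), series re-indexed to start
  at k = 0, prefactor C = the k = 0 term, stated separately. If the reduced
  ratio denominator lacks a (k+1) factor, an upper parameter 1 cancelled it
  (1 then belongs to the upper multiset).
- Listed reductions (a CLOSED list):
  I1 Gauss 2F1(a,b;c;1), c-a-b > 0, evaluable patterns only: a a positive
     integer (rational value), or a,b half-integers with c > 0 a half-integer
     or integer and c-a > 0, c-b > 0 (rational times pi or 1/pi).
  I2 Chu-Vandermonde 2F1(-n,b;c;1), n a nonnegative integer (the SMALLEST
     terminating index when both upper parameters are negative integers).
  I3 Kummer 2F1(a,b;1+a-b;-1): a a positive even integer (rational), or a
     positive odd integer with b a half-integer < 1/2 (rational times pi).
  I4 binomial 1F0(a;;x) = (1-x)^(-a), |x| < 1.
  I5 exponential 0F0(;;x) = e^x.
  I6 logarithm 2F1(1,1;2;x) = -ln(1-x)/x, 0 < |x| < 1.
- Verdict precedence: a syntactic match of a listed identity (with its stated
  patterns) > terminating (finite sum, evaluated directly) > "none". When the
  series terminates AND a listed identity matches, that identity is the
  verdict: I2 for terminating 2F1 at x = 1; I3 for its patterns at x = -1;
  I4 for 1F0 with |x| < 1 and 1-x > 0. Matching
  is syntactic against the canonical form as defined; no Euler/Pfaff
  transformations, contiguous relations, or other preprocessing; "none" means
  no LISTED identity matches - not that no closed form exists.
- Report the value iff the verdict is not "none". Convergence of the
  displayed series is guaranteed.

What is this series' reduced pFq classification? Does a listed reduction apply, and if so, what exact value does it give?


At argument \frac{1}{2}: a 2F1 with upper {-\frac{3}{5}, \frac{5}{4}}, lower {8}, scaled by C = \frac{1}{8}. Verdict: none - at argument \frac{1}{2} the multisets {-\frac{3}{5}, \frac{5}{4}} ; {8} match no listed identity.

The tell: t_0 being \frac{1}{8}, the running product (C = 1/8, x = 1/2) telescopes to a rising factorial.
Ratio: r(k) = \frac{1}{2} * (k-\frac{3}{5}) (k+\frac{5}{4}) / [(k+8) (k+1)] - rational; roots negated = parameters, x = \frac{1}{2}, C = \frac{1}{8}.


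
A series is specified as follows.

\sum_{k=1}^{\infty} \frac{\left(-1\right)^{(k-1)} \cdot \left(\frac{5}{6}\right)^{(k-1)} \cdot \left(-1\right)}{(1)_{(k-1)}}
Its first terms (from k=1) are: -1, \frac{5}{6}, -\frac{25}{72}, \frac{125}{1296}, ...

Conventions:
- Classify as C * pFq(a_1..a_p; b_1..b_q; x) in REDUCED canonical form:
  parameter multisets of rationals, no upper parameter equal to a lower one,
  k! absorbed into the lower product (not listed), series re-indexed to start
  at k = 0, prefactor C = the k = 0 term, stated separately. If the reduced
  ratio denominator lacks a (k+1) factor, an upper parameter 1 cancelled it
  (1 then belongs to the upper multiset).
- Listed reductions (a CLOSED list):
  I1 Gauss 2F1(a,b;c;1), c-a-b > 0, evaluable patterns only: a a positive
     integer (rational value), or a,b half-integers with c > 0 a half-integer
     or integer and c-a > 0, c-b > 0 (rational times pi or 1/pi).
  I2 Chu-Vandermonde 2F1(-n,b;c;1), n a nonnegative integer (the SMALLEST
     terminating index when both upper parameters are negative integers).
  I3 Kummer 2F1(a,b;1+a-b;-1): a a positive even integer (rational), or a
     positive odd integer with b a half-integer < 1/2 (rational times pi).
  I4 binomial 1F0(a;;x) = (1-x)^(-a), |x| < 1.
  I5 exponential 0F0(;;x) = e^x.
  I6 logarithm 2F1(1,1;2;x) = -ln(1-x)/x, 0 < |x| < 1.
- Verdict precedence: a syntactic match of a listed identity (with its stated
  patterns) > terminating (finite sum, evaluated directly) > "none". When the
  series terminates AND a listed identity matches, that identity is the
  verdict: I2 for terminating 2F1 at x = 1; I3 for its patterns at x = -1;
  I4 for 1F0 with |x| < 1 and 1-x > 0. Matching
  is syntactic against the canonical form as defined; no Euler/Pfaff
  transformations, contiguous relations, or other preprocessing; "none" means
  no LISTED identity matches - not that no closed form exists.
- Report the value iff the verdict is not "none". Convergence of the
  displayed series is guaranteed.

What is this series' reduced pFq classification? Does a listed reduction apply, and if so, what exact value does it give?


Key step: t_0 = -1 here, and (1)_k (prefactor -1) is k! itself.
Adjacent-term ratio: r(k) = -\frac{5}{6} * 1 / [(k+1)] - rational in k. x = -\frac{5}{6}; t_0 = -1; negate the roots.

Reduced: x = -\frac{5}{6}, 0F0, upper = {-}, lower = {-}, C = -1. Verdict at x = -\frac{5}{6}: the exponential series (I5) matches (the 0F0 exponential series at x = -\frac{5}{6}). Its exact value is \left(-1\right) \cdot e^{-\frac{5}{6}}.


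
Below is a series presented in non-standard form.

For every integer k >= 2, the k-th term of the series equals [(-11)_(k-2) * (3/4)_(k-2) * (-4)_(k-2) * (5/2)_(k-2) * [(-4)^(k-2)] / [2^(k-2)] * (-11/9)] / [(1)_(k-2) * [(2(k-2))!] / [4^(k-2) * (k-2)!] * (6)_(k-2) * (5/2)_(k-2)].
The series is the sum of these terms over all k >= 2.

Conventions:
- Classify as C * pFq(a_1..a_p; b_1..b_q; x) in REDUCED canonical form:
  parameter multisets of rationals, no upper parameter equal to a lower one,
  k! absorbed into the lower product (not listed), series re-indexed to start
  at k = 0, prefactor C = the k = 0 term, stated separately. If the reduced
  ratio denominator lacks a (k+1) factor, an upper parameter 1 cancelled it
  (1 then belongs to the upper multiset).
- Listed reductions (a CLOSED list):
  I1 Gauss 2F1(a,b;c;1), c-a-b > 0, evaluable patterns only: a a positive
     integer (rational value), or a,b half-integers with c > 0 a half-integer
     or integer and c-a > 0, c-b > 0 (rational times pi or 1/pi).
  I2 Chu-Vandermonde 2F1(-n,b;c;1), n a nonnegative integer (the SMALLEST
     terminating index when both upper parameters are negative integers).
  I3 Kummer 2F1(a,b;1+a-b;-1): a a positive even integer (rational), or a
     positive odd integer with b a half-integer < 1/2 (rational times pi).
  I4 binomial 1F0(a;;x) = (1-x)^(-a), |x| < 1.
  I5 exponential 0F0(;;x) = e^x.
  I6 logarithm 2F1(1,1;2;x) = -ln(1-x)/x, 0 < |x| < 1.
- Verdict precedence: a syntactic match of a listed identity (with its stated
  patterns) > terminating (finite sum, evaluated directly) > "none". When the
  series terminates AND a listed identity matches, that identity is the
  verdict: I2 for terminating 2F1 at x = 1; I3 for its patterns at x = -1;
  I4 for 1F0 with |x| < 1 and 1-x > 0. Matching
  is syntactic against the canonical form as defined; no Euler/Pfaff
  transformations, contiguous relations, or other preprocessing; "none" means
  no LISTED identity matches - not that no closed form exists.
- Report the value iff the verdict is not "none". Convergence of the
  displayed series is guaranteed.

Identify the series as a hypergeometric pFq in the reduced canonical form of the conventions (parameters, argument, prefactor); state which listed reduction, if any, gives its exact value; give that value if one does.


Prefactor -11/9, argument -2: 3F2 with upper {-11, -4, 3/4} over lower {1/2, 6}. Verdict: terminating - upper -4 stops the sum at k = 4; the 5 terms are added exactly. Exact value: 935/126.

First insight: with t_0 = -11/9, (1)_k (prefactor -11/9) is k! itself.
Term ratio: r(k) = (-2) * (k-11) (k-4) (k+3/4) / [(k+1/2) (k+6) (k+1)] - poly over poly, x = (-2) from leading terms; C = -11/9 at k = 0.


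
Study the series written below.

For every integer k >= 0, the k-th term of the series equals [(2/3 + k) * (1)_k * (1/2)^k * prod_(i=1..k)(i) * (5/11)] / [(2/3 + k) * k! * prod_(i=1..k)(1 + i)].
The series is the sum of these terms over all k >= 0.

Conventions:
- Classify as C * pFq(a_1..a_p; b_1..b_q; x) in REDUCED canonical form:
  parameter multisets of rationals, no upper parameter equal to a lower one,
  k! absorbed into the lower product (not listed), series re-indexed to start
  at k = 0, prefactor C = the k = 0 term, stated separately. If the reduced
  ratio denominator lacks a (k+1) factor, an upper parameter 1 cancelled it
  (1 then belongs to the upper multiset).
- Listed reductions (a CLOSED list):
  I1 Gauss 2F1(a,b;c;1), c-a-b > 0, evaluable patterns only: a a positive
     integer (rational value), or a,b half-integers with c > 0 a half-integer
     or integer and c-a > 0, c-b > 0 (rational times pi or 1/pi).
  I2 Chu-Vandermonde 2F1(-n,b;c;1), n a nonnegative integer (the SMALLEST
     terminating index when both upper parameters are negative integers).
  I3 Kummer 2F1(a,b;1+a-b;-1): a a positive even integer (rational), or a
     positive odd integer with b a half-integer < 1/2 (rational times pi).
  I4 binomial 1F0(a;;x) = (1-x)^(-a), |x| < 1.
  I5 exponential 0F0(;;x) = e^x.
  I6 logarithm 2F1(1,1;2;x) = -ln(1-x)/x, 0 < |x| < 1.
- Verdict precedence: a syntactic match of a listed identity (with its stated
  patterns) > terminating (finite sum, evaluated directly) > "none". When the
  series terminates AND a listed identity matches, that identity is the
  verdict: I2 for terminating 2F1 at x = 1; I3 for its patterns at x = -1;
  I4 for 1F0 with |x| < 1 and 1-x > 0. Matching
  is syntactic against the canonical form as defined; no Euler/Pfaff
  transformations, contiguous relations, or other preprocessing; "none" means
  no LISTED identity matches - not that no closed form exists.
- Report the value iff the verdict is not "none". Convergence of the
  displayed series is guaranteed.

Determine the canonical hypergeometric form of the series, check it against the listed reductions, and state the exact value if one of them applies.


At argument 1/2: a 2F1 with upper {1, 1}, lower {2}, scaled by C = 5/11. Verdict (x = 1/2): the I6 logarithm reduction applies (the logarithm: parameters (1,1;2), x = 1/2). Sum: (-10/11) * ln(1/2).

Structural cue: t_0 = 5/11 here, and the running product (C = 5/11, x = 1/2) telescopes to a rising factorial.
Term ratio: r(k) = (1/2) * (k+1) (k+1) / [(k+2) (k+1)] - poly over poly, x = (1/2) from leading terms; C = 5/11 at k = 0.


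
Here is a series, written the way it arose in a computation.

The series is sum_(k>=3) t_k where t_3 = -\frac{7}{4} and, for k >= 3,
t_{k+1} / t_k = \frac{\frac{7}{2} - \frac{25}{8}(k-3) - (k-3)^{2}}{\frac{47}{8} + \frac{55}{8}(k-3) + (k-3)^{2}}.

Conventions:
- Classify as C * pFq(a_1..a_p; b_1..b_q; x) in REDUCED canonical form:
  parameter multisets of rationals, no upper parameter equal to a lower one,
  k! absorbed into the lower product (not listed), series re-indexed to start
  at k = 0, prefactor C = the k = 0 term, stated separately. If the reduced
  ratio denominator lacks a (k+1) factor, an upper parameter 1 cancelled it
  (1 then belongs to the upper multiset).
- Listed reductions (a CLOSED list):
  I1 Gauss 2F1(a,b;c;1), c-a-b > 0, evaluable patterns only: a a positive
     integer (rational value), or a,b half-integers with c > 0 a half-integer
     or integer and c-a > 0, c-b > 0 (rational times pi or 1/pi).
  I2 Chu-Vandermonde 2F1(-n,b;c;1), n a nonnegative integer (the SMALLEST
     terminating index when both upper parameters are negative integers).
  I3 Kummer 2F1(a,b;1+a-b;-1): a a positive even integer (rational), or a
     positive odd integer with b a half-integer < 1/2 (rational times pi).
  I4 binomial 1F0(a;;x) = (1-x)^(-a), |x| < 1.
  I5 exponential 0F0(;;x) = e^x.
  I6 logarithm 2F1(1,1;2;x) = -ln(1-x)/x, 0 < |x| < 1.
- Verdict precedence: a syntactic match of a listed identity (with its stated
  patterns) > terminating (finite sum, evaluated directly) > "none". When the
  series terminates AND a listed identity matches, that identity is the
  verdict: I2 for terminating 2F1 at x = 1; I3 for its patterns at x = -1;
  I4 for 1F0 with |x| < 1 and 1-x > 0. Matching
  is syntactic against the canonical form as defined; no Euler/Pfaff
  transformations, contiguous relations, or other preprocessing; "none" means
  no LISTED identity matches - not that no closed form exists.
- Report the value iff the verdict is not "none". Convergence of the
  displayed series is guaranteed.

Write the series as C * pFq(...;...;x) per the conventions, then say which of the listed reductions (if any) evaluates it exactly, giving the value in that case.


Prefactor -\frac{7}{4}, argument -1: 2F1 with upper {-\frac{7}{8}, 4} over lower {\frac{47}{8}}. Verdict: this is the Kummer evaluation I3 (x = -1; c = \frac{47}{8} equals 1+a-b for upper {-\frac{7}{8}, 4}: listed pattern). Value: -\frac{2821}{1024}.

First insight: t_0 = -\frac{7}{4} here, and factor the ratio over Q (C = -7/4, x = -1): negated roots = parameters.
Consecutive-term ratio: r(k) = -1 * (k-\frac{7}{8}) (k+4) / [(k+\frac{47}{8}) (k+1)] - rational in k, leading ratio -1; with t_0 = -\frac{7}{4}, classification follows.


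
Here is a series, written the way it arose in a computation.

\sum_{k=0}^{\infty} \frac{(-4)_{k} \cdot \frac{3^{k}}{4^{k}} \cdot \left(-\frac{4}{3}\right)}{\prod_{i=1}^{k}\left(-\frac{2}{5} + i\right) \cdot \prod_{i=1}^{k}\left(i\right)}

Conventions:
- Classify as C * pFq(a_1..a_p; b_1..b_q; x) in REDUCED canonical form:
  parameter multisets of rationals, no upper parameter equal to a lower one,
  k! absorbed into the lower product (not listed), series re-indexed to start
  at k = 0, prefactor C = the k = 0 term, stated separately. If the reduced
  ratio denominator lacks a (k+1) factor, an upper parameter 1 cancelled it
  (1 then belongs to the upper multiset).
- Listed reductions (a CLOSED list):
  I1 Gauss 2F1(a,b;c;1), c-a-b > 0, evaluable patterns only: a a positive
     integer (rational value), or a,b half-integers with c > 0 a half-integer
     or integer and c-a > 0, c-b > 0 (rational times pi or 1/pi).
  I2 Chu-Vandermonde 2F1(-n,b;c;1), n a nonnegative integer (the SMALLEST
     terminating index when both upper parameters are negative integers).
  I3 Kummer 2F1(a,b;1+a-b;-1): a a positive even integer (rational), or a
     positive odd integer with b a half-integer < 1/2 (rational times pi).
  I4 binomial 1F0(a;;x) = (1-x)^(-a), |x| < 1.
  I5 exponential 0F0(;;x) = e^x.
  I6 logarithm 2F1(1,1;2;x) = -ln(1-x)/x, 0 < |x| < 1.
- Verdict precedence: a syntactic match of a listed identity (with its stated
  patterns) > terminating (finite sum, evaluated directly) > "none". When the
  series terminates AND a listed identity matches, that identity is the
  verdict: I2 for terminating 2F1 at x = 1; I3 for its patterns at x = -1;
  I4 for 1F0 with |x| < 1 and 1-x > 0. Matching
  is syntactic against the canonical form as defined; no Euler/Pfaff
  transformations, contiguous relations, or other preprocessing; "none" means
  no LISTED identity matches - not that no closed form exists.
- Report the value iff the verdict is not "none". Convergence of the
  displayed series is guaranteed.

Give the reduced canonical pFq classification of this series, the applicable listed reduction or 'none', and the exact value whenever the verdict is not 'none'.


Key observation: from the first term -\frac{4}{3}: the two geometric factors (C = -4/3, x = 3/4) combine into one argument.
Consecutive-term ratio: r(k) = \frac{3}{4} * (k-4) / [(k+\frac{3}{5}) (k+1)] - rational in k. x = \frac{3}{4}; t_0 = -\frac{4}{3}; negate the roots.

Canonical form: C = -\frac{4}{3} times 1F1 with upper {-4}, lower {\frac{3}{5}}, x = \frac{3}{4}. Verdict: terminating - upper parameter -4 makes this a finite sum (last index 4), evaluated exactly. Value: \frac{4609}{3072}.


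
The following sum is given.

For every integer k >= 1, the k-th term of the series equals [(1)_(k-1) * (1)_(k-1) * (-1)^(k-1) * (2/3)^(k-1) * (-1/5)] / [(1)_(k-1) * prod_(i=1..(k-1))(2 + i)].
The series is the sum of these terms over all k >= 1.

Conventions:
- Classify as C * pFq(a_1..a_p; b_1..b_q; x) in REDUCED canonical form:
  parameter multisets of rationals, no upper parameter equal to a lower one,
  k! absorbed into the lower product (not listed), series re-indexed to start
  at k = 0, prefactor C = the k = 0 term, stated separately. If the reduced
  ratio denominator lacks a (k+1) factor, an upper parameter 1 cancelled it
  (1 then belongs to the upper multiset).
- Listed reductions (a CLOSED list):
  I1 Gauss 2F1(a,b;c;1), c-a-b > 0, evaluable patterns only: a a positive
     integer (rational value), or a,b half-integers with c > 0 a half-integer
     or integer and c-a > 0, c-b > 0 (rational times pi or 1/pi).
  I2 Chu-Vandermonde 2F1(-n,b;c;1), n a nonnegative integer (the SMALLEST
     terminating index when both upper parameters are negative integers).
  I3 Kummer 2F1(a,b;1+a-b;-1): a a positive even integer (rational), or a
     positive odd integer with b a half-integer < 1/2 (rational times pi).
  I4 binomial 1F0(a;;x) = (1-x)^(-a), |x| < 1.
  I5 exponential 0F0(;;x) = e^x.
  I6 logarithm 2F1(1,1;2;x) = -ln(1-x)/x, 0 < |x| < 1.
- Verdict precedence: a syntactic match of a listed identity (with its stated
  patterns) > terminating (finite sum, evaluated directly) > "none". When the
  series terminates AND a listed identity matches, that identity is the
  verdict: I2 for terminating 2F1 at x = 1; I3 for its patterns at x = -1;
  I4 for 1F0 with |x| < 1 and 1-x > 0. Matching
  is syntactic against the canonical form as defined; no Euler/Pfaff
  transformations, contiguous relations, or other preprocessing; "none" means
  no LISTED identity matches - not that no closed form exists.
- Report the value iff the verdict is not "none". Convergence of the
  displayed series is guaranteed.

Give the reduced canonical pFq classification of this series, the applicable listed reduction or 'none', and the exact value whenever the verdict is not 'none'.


This is -1/5 * 2F1(1, 1; 3; -2/3) in reduced canonical form. Verdict: none (x = -2/3): each listed identity misses the multisets {1, 1} ; {3}.

First insight: t_0 being -1/5, the (-1)^k factor (C = -1/5) folds into the argument's sign.
Ratio: r(k) = (-2/3) * (k+1) (k+1) / [(k+3) (k+1)] ; factor over Q: parameters, x = (-2/3), and C = -1/5.


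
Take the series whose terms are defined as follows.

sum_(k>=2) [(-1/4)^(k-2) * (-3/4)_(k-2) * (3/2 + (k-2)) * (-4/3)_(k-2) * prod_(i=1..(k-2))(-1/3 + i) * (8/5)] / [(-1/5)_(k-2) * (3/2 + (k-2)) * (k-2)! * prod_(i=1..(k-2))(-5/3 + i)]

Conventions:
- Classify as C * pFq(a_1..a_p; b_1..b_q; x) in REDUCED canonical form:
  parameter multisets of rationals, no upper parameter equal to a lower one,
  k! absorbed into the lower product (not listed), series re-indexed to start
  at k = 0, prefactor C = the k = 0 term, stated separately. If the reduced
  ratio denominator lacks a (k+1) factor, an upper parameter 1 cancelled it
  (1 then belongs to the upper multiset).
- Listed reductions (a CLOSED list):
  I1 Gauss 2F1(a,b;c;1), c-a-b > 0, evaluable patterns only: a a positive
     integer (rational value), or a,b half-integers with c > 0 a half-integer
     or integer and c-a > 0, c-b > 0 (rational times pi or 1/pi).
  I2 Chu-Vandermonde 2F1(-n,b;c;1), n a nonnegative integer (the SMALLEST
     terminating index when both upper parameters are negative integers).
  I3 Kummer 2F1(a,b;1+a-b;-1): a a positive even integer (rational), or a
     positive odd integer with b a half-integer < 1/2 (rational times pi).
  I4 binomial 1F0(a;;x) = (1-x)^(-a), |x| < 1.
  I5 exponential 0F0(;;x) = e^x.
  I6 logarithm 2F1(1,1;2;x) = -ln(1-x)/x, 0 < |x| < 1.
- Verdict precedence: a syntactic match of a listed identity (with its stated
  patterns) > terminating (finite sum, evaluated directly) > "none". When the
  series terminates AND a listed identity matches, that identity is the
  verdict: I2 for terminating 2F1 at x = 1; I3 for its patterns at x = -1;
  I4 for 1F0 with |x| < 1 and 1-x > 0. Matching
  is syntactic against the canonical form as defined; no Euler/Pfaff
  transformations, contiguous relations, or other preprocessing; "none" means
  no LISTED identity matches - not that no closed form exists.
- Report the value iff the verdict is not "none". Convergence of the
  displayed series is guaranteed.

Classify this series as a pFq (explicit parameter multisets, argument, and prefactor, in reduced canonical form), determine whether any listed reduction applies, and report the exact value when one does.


At argument -1/4: a 3F2 with upper {-4/3, -3/4, 2/3}, lower {-2/3, -1/5}, scaled by C = 8/5. Verdict: none - this 3F2 at x = -1/4 matches no listed pattern, and upper {-4/3, -3/4, 2/3} holds no stopper.

First insight: t_0 = 8/5 here, and the lower running product (C = 8/5, x = -1/4) is a rising factorial.
Step ratio: r(k) = (-1/4) * (k-4/3) (k-3/4) (k+2/3) / [(k-2/3) (k-1/5) (k+1)] ; factor over Q: parameters, x = (-1/4), and C = 8/5.


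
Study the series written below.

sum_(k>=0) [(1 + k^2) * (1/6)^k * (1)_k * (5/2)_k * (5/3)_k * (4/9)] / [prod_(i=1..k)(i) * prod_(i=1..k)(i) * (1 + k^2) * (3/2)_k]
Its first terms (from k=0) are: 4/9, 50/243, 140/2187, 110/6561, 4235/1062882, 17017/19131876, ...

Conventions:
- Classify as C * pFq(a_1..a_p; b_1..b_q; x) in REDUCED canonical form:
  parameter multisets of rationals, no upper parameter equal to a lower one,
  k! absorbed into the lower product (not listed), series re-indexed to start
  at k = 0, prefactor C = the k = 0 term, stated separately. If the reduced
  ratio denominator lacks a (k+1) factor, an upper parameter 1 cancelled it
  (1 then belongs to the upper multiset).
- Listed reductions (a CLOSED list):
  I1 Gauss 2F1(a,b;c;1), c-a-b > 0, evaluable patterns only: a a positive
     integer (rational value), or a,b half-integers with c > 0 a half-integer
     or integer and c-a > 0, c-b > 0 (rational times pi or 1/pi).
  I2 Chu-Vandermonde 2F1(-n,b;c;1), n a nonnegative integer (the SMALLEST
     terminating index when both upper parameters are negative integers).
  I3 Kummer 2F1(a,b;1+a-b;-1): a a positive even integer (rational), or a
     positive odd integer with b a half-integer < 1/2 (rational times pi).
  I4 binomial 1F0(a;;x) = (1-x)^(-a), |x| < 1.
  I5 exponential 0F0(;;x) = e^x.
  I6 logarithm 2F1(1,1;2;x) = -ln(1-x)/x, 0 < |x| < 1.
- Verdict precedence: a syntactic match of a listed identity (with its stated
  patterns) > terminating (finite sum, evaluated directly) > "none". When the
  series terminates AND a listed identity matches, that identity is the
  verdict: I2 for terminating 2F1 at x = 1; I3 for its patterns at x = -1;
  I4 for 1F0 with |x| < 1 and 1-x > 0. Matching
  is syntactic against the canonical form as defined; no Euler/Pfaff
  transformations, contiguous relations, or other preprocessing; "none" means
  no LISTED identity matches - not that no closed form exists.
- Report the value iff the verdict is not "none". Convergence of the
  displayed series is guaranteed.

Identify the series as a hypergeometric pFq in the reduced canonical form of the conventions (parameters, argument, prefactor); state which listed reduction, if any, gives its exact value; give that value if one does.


The series (x = 1/6) is 2F1: upper {5/3, 5/2}, lower {3/2}, prefactor 4/9. Verdict: none - at argument 1/6 the multisets {5/3, 5/2} ; {3/2} match no listed identity.

First insight: t_0 = 4/9 here, and the lower running product (C = 4/9) is a rising factorial.
Term ratio: r(k) = (1/6) * (k+5/3) (k+5/2) / [(k+3/2) (k+1)] - rational; roots negated = parameters, x = (1/6), C = 4/9.


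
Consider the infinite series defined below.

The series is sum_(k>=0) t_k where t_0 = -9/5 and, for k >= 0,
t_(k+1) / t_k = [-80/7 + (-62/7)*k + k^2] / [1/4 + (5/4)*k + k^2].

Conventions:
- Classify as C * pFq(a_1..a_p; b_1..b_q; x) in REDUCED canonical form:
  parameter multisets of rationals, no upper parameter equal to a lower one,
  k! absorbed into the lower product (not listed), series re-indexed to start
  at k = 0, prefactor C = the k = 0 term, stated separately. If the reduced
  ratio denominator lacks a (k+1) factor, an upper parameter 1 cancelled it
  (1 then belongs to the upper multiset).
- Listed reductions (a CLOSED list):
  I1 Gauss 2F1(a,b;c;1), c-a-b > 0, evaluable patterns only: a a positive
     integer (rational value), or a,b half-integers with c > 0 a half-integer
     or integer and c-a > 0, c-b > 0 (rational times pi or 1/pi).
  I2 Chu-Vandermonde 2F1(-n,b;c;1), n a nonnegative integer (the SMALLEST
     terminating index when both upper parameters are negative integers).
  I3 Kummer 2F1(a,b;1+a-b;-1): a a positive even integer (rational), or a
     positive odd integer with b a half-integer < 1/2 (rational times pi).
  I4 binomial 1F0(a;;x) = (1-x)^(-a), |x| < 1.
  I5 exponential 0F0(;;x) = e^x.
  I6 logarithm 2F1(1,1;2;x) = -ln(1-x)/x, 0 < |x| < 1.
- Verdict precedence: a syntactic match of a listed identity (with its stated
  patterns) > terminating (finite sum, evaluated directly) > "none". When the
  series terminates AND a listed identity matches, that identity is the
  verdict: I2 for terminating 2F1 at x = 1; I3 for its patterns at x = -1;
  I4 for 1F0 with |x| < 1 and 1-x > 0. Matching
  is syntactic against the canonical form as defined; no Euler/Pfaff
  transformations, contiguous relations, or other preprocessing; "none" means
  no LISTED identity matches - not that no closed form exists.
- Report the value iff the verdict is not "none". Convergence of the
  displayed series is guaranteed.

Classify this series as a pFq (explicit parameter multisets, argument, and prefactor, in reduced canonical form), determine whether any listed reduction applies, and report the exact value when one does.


First insight: t_0 = -9/5 here, and roots of the ratio polynomials (prefactor -9/5) are the negated parameters.
Term ratio: r(k) = 1 * (k-10) (k+8/7) / [(k+1/4) (k+1)] - rational; roots negated = parameters, x = 1, C = -9/5.

With C = -9/5: the canonical form is 2F1(-10, 8/7; 1/4; 1). Verdict: this is Chu-Vandermonde (I2) (terminating 2F1 at x = 1 with n = 10, b = 8/7, c = 1/4). Sum: 324950033061/6218692606735.


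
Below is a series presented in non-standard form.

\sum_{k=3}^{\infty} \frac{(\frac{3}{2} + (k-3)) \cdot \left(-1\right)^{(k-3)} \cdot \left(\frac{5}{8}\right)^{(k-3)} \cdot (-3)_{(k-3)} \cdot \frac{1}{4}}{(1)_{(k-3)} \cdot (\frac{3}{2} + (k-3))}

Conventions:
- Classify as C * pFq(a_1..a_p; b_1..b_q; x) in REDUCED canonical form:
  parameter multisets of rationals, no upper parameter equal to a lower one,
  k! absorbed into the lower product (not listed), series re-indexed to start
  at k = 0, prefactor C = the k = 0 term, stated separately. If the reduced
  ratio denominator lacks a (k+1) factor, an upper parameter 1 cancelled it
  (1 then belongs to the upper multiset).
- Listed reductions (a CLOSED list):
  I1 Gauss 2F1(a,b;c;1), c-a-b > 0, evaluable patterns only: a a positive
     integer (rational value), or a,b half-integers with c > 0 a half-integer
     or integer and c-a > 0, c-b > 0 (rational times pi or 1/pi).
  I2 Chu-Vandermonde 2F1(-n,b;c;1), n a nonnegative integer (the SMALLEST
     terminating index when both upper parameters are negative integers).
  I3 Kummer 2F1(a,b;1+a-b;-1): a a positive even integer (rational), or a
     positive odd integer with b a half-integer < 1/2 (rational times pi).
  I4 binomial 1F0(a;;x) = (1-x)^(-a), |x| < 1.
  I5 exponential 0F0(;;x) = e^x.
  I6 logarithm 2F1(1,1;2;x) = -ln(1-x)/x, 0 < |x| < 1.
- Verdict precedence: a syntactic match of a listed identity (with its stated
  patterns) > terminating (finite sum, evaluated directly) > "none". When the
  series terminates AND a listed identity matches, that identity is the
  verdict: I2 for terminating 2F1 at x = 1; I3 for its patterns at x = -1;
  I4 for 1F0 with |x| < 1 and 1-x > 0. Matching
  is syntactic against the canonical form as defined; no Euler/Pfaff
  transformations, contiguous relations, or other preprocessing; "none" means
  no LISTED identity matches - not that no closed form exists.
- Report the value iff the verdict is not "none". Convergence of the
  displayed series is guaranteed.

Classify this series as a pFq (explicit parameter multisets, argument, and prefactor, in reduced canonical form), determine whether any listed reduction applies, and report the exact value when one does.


The series (x = -\frac{5}{8}) is 1F0: upper {-3}, lower {-}, prefactor \frac{1}{4}. Verdict: the I4 binomial reduction applies (the 1F0 binomial series: exponent 3, x = -\frac{5}{8}). Hence: \frac{2197}{2048}.

Key observation: with t_0 = \frac{1}{4}, (1)_k (prefactor 1/4) is k! itself.
Ratio: r(k) = -\frac{5}{8} * (k-3) / [(k+1)] - rational in k, leading ratio -\frac{5}{8}; with t_0 = \frac{1}{4}, classification follows.
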